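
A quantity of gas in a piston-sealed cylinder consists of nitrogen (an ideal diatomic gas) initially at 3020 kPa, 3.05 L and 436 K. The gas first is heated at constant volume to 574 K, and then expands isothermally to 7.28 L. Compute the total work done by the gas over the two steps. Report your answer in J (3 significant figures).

W_total ≈ 10500 J

Step 1 (isochoric): W = 0 (constant volume).
After step 1: P = 3976 kPa (V unchanged).
Step 2 (isothermal): W = P₁V₁ ln(V₂/V₁) = (12126) ln(7.28/3.05) = 10550 J.
W_total = 0 + 10550 = 10550 J.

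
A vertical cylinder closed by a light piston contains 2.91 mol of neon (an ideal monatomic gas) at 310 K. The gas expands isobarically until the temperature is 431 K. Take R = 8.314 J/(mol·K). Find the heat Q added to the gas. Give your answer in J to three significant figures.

Isobaric: W = nRΔT = (2.91)(8.314)(121) = 2927 J.
ΔU = nCᵥΔT with Cᵥ = 3R/2: ΔU = (2.91)(12.47)(121) = 4391 J.
Q = ΔU + W = 4391 + 2927 = 7319 J.

Q ≈ 7320 J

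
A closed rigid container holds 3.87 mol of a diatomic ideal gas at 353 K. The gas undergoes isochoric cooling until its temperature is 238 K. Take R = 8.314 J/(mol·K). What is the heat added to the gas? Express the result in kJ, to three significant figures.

Constant volume ⇒ W = 0, so Q = ΔU = nCᵥΔT with Cᵥ = 5R/2 = 20.79 J/(mol·K).
ΔU = (3.87)(20.79)(238 − 353) = -9250 J.

Q ≈ -9.25 kJ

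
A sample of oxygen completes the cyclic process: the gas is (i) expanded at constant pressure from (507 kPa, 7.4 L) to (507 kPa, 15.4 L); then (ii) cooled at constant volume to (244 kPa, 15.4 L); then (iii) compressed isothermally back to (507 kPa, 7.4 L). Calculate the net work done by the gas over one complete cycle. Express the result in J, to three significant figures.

W_net ≈ 1300 J

Leg (i): W = PΔV = (507)(15.4 − 7.4) = 4056 J.
Leg (ii): W = 0.
Leg (iii): W = PᵢVᵢ ln(V_f/Vᵢ) = (3758) ln(7.4/15.4) = -2754 J.
W_net = 4056 − 2754 = 1302 J.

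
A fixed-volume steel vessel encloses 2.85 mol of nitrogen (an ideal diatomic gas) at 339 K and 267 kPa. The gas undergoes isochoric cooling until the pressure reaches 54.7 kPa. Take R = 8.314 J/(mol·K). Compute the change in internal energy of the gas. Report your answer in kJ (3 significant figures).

Constant volume ⇒ W = 0, so Q = ΔU = nCᵥΔT with Cᵥ = 5R/2 = 20.79 J/(mol·K).
At constant V, T₂/T₁ = P₂/P₁ ⇒ ΔT = T₁(P₂/P₁ − 1) = 339·(54.7/267 − 1) = -269.5 K.
ΔU = (2.85)(20.79)(-269.5) = -15967 J.

ΔU ≈ -16.0 kJ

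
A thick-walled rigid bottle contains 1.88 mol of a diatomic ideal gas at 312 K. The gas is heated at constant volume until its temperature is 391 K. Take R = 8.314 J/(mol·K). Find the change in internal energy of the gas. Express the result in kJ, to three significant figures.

Constant volume ⇒ W = 0, so Q = ΔU = nCᵥΔT with Cᵥ = 5R/2 = 20.79 J/(mol·K).
ΔU = (1.88)(20.79)(391 − 312) = 3087 J.

ΔU ≈ 3.09 kJ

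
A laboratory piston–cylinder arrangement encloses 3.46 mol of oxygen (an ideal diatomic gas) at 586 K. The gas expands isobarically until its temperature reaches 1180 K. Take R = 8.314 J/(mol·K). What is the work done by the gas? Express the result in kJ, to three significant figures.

W ≈ 17.1 kJ

Isobaric: W = P ΔV = nR ΔT.
W = (3.46)(8.314)(1180 − 586) = 17087 J.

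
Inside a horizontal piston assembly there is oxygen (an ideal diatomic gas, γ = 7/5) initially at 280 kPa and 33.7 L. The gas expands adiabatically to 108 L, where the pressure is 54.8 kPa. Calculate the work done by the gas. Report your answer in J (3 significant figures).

Adiabatic: W = (P₁V₁ − P₂V₂)/(γ − 1) with γ = 7/5.
P₁V₁ = 9436 J, P₂V₂ = 5918 J.
W = (9436 − 5918) / 0.4 = 8794 J.

W ≈ 8790 J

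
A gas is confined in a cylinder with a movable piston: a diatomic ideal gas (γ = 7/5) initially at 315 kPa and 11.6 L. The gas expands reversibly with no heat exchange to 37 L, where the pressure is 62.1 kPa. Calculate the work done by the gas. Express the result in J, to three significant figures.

Adiabatic: W = (P₁V₁ − P₂V₂)/(γ − 1) with γ = 7/5.
P₁V₁ = 3654 J, P₂V₂ = 2298 J.
W = (3654 − 2298) / 0.4 = 3391 J.

W ≈ 3390 J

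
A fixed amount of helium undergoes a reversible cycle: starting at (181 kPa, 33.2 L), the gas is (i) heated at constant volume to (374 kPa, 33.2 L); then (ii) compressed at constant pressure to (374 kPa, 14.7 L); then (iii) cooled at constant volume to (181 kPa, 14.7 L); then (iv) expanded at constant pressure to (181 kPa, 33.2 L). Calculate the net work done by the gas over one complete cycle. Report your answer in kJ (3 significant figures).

W_net ≈ -3.57 kJ

Constant-volume legs do no work.
W(ii) = (374)(14.7 − 33.2) = -6919 J; W(iv) = (181)(33.2 − 14.7) = 3349 J.
W_net = -6919 + 3349 = -3571 J (the counter-clockwise enclosed area).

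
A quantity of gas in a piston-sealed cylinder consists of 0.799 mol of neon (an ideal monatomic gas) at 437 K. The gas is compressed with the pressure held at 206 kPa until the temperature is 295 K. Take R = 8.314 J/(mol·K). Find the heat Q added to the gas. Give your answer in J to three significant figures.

Q ≈ -2360 J

Isobaric: W = nRΔT = (0.799)(8.314)(-142) = -943.3 J.
ΔU = nCᵥΔT with Cᵥ = 3R/2: ΔU = (0.799)(12.47)(-142) = -1415 J.
Q = ΔU + W = -1415 − 943.3 = -2358 J.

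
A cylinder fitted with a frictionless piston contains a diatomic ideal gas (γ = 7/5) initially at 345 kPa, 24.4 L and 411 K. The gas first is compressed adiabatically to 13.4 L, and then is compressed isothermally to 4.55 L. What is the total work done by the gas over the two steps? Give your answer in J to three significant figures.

Step 1 (adiabatic): W = (P₁V₁ − P₂V₂)/(γ−1) = (8418 − 10699)/0.4 = -5701 J.
After step 1: P = 798.4 kPa, V = 13.4 L, T = 522.3 K.
Step 2 (isothermal): W = P₁V₁ ln(V₂/V₁) = (10699) ln(4.55/13.4) = -11556 J.
W_total = -5701 − 11556 = -17257 J.

W_total ≈ -17300 J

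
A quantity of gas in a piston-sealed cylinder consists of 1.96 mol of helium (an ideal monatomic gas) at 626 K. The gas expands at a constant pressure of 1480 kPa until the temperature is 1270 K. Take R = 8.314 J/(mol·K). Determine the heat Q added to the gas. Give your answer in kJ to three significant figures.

Isobaric: W = nRΔT = (1.96)(8.314)(644) = 10494 J.
ΔU = nCᵥΔT with Cᵥ = 3R/2: ΔU = (1.96)(12.47)(644) = 15741 J.
Q = ΔU + W = 15741 + 10494 = 26236 J.

Q ≈ 26.2 kJ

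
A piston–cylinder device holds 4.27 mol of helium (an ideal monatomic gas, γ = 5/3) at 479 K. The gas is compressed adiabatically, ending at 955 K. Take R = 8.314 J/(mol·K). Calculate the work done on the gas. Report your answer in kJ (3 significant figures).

W ≈ 25.3 kJ

Adiabatic ⇒ Q = 0, so W_by = −ΔU = nCᵥ(T₁ − T₂).
Cᵥ = 3R/2 = 12.47 J/(mol·K).
W = (4.27)(12.47)(479 − 955) = -25348 J.
Work on gas = −W_by = 25348 J.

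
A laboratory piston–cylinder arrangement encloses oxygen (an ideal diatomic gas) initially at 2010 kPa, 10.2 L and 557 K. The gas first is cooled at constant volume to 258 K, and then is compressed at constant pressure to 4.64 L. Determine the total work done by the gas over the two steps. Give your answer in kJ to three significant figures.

Step 1 (isochoric): W = 0 (constant volume).
After step 1: P = 931 kPa (V unchanged).
Step 2 (isobaric): W = PΔV = (931 kPa)(4.64 − 10.2 L) = -5176 J.
W_total = 0 − 5176 = -5176 J.

W_total ≈ -5.18 kJ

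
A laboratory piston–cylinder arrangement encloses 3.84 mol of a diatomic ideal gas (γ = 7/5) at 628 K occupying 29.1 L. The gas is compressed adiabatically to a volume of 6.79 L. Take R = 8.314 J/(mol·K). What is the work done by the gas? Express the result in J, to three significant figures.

W ≈ -39600 J

Adiabatic: TV^(γ−1) = const with γ = 7/5.
T₂ = T₁ (V₁/V₂)^(γ−1) = 628 × (29.1/6.79)^0.4 = 628 × 1.79 = 1124 K.
W_by = nCᵥ(T₁ − T₂) = (3.84)(20.79)(628 − 1124) = -39588 J.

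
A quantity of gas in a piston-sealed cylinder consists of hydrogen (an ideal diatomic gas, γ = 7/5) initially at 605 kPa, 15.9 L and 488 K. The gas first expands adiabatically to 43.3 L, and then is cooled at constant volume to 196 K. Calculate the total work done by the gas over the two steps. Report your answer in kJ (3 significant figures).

Step 1 (adiabatic): W = (P₁V₁ − P₂V₂)/(γ−1) = (9620 − 6443)/0.4 = 7940 J.
Step 2 (isochoric): W = 0 (constant volume).
W_total = 7940 + 0 = 7940 J.

W_total ≈ 7.94 kJ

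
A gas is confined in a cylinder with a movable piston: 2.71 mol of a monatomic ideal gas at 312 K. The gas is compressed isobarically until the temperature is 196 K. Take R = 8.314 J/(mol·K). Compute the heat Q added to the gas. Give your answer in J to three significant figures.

Q ≈ -6530 J

Isobaric: W = nRΔT = (2.71)(8.314)(-116) = -2614 J.
ΔU = nCᵥΔT with Cᵥ = 3R/2: ΔU = (2.71)(12.47)(-116) = -3920 J.
Q = ΔU + W = -3920 − 2614 = -6534 J.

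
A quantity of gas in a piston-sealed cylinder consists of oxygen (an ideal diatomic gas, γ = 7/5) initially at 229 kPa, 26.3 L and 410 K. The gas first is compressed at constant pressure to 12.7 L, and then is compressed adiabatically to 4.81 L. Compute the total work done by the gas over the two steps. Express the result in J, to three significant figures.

W_total ≈ -6560 J

Step 1 (isobaric): W = PΔV = (229 kPa)(12.7 − 26.3 L) = -3114 J.
After step 1: P = 229 kPa, V = 12.7 L, T = 198 K.
Step 2 (adiabatic): W = (P₁V₁ − P₂V₂)/(γ−1) = (2908 − 4288)/0.4 = -3450 J.
W_total = -3114 − 3450 = -6565 J.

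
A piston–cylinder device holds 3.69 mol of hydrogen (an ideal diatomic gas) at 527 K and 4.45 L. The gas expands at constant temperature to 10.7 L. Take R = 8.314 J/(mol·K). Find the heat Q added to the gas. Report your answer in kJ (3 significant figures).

Q ≈ 14.2 kJ

Isothermal ⇒ ΔU = 0, so Q = W = nRT ln(V₂/V₁).
Q = (3.69)(8.314)(527) ln(10.7/4.45) = 16168 × 0.8773 = 14185 J.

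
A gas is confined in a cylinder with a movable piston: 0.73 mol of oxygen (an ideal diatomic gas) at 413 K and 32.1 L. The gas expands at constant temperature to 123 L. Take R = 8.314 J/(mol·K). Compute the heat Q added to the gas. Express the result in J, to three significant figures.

Isothermal ⇒ ΔU = 0, so Q = W = nRT ln(V₂/V₁).
Q = (0.73)(8.314)(413) ln(123/32.1) = 2507 × 1.343 = 3367 J.

Q ≈ 3370 J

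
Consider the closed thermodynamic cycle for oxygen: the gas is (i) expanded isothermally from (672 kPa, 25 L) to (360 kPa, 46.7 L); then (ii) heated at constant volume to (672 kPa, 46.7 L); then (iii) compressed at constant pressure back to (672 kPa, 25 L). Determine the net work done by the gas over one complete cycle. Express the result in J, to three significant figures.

Leg (i): W = PᵢVᵢ ln(V_f/Vᵢ) = (16800) ln(46.7/25) = 10498 J.
Leg (ii): W = 0.
Leg (iii): W = PΔV = (672)(25 − 46.7) = -14582 J.
W_net = 10498 − 14582 = -4085 J.

W_net ≈ -4080 J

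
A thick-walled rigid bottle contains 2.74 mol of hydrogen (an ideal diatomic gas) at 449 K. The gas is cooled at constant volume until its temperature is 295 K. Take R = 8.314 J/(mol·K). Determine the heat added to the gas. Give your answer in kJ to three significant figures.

Q ≈ -8.77 kJ

Constant volume ⇒ W = 0, so Q = ΔU = nCᵥΔT with Cᵥ = 5R/2 = 20.79 J/(mol·K).
ΔU = (2.74)(20.79)(295 − 449) = -8770 J.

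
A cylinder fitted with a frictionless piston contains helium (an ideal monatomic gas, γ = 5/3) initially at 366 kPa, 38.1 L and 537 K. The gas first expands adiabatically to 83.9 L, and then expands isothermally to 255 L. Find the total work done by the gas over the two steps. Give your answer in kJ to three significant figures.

Step 1 (adiabatic): W = (P₁V₁ − P₂V₂)/(γ−1) = (13945 − 8238)/0.667 = 8559 J.
After step 1: P = 98.19 kPa, V = 83.9 L, T = 317.3 K.
Step 2 (isothermal): W = P₁V₁ ln(V₂/V₁) = (8238) ln(255/83.9) = 9158 J.
W_total = 8559 + 9158 = 17717 J.

W_total ≈ 17.7 kJ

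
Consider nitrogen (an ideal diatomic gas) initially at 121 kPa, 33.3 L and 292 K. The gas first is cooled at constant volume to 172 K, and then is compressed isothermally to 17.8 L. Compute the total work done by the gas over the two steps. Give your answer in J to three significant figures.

Step 1 (isochoric): W = 0 (constant volume).
After step 1: P = 71.27 kPa (V unchanged).
Step 2 (isothermal): W = P₁V₁ ln(V₂/V₁) = (2373) ln(17.8/33.3) = -1487 J.
W_total = 0 − 1487 = -1487 J.

W_total ≈ -1490 J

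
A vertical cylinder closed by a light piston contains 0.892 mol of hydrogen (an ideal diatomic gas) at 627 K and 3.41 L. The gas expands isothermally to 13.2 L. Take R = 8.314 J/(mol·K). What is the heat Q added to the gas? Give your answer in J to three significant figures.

Q ≈ 6290 J

Isothermal ⇒ ΔU = 0, so Q = W = nRT ln(V₂/V₁).
Q = (0.892)(8.314)(627) ln(13.2/3.41) = 4650 × 1.354 = 6294 J.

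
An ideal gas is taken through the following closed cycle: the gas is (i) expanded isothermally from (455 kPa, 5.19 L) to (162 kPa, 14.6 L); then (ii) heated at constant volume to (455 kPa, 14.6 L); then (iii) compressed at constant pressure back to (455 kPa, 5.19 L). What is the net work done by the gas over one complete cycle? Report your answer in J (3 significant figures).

W_net ≈ -1840 J

Leg (i): W = PᵢVᵢ ln(V_f/Vᵢ) = (2361) ln(14.6/5.19) = 2442 J.
Leg (ii): W = 0.
Leg (iii): W = PΔV = (455)(5.19 − 14.6) = -4282 J.
W_net = 2442 − 4282 = -1839 J.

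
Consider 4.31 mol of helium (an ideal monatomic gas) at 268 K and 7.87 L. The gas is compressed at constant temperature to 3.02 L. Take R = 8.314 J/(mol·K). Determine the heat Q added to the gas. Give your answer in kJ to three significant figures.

Isothermal ⇒ ΔU = 0, so Q = W = nRT ln(V₂/V₁).
Q = (4.31)(8.314)(268) ln(3.02/7.87) = 9603 × -0.9578 = -9198 J.

Q ≈ -9.20 kJ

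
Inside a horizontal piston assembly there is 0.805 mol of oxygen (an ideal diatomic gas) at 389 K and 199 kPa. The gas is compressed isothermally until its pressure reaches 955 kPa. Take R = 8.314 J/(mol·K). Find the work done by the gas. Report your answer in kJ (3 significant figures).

W ≈ -4.08 kJ

Isothermal process: W = nRT ln(V₂/V₁) = nRT ln(P₁/P₂).
W = (0.805)(8.314)(389) × ln(199/955)
  = 2603 × ln(0.2084) = 2603 × -1.568
W_by_gas = -4083 J.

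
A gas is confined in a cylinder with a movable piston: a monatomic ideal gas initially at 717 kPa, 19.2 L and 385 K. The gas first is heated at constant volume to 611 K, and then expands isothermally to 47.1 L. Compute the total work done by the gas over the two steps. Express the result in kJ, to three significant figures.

Step 1 (isochoric): W = 0 (constant volume).
After step 1: P = 1138 kPa (V unchanged).
Step 2 (isothermal): W = P₁V₁ ln(V₂/V₁) = (21847) ln(47.1/19.2) = 19605 J.
W_total = 0 + 19605 = 19605 J.

W_total ≈ 19.6 kJ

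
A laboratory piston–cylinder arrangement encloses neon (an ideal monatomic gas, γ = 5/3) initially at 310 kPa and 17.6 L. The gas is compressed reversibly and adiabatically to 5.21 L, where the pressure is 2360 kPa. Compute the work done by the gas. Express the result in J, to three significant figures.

Adiabatic: W = (P₁V₁ − P₂V₂)/(γ − 1) with γ = 5/3.
P₁V₁ = 5456 J, P₂V₂ = 12296 J.
W = (5456 − 12296) / 0.6667 = -10259 J.

W ≈ -10300 J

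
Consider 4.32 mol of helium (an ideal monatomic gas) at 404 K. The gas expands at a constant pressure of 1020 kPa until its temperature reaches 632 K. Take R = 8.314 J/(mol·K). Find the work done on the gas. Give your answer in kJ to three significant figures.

W ≈ -8.19 kJ

Isobaric: W = P ΔV = nR ΔT.
W = (4.32)(8.314)(632 − 404) = 8189 J.
Work on gas = −W_by = -8189 J.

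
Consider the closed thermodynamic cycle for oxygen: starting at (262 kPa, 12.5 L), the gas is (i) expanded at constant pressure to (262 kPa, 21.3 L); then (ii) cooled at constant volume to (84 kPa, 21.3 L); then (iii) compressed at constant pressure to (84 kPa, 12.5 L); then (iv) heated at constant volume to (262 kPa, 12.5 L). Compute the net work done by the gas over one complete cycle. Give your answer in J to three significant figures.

W_net ≈ 1570 J

Constant-volume legs do no work.
W(i) = (262)(21.3 − 12.5) = 2306 J; W(iii) = (84)(12.5 − 21.3) = -739.2 J.
W_net = 2306 − 739.2 = 1566 J (the clockwise enclosed area).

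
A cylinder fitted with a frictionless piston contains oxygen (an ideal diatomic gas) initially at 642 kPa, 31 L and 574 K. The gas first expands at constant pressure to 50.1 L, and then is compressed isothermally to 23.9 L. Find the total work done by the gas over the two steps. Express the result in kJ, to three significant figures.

Step 1 (isobaric): W = PΔV = (642 kPa)(50.1 − 31 L) = 12262 J.
After step 1: P = 642 kPa, V = 50.1 L, T = 927.7 K.
Step 2 (isothermal): W = P₁V₁ ln(V₂/V₁) = (32164) ln(23.9/50.1) = -23806 J.
W_total = 12262 − 23806 = -11544 J.

W_total ≈ -11.5 kJ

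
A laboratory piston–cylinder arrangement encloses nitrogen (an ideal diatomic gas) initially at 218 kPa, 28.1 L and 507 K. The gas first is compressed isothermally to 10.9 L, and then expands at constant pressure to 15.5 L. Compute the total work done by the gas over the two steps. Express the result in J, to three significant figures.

W_total ≈ -3220 J

Step 1 (isothermal): W = P₁V₁ ln(V₂/V₁) = (6126) ln(10.9/28.1) = -5801 J.
After step 1: P = 562 kPa, V = 10.9 L, T = 507 K.
Step 2 (isobaric): W = PΔV = (562 kPa)(15.5 − 10.9 L) = 2585 J.
W_total = -5801 + 2585 = -3216 J.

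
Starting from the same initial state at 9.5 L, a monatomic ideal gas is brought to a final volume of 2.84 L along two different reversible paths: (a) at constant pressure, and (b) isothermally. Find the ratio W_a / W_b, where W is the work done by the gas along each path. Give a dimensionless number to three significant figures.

Path (a) isobaric: W = P₁(V₂ − V₁) → W_a/(P₁V₁) = -0.7011.
Path (b) isothermal: W = P₁V₁ ln(V₂/V₁) → W_b/(P₁V₁) = -1.207.
W_a / W_b = -0.7011 / -1.207 = 0.5806.

W_a / W_b ≈ 0.581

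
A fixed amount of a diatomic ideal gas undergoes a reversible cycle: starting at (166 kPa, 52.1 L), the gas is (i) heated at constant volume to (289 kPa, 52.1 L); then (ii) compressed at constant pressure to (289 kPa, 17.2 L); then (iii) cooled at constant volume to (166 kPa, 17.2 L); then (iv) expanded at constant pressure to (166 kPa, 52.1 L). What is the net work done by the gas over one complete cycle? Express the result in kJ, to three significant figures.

Constant-volume legs do no work.
W(ii) = (289)(17.2 − 52.1) = -10086 J; W(iv) = (166)(52.1 − 17.2) = 5793 J.
W_net = -10086 + 5793 = -4293 J (the counter-clockwise enclosed area).

W_net ≈ -4.29 kJ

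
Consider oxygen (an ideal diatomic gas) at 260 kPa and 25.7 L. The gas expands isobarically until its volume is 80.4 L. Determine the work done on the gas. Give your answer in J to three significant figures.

Isobaric: W = P ΔV.
W = (260 kPa)(80.4 − 25.7 L) = (260)(54.7) = 14222 J.
Work on gas = −W_by = -14222 J.

W ≈ -14200 J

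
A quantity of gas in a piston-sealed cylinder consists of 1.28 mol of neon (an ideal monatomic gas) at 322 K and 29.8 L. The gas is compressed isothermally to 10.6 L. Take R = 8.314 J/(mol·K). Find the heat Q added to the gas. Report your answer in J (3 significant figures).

Isothermal ⇒ ΔU = 0, so Q = W = nRT ln(V₂/V₁).
Q = (1.28)(8.314)(322) ln(10.6/29.8) = 3427 × -1.034 = -3542 J.

Q ≈ -3540 J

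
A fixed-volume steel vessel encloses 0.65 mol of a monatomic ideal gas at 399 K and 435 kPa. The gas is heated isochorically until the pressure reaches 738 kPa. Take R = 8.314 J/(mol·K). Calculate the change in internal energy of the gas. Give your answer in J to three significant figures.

ΔU ≈ 2250 J

Constant volume ⇒ W = 0, so Q = ΔU = nCᵥΔT with Cᵥ = 3R/2 = 12.47 J/(mol·K).
At constant V, T₂/T₁ = P₂/P₁ ⇒ ΔT = T₁(P₂/P₁ − 1) = 399·(738/435 − 1) = 277.9 K.
ΔU = (0.65)(12.47)(277.9) = 2253 J.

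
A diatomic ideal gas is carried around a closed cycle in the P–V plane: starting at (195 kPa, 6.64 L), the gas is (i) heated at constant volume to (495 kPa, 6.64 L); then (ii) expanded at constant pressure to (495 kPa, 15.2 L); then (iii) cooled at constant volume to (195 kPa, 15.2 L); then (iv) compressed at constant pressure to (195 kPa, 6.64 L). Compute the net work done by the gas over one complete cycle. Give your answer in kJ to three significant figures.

W_net ≈ 2.57 kJ

Constant-volume legs do no work.
W(ii) = (495)(15.2 − 6.64) = 4237 J; W(iv) = (195)(6.64 − 15.2) = -1669 J.
W_net = 4237 − 1669 = 2568 J (the clockwise enclosed area).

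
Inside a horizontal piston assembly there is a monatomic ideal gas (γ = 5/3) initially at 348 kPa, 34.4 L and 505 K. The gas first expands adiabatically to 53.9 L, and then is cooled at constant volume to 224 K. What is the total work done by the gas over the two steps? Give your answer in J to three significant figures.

Step 1 (adiabatic): W = (P₁V₁ − P₂V₂)/(γ−1) = (11971 − 8874)/0.667 = 4646 J.
Step 2 (isochoric): W = 0 (constant volume).
W_total = 4646 + 0 = 4646 J.

W_total ≈ 4650 J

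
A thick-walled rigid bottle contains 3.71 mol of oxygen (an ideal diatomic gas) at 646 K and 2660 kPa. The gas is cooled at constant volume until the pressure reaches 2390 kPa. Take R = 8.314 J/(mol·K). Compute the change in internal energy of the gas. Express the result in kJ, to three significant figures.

Constant volume ⇒ W = 0, so Q = ΔU = nCᵥΔT with Cᵥ = 5R/2 = 20.79 J/(mol·K).
At constant V, T₂/T₁ = P₂/P₁ ⇒ ΔT = T₁(P₂/P₁ − 1) = 646·(2390/2660 − 1) = -65.57 K.
ΔU = (3.71)(20.79)(-65.57) = -5056 J.

ΔU ≈ -5.06 kJ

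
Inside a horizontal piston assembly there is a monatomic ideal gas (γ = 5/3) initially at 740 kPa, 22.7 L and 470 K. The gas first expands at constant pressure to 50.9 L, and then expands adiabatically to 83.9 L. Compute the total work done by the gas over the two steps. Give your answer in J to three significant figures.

W_total ≈ 36900 J

Step 1 (isobaric): W = PΔV = (740 kPa)(50.9 − 22.7 L) = 20868 J.
After step 1: P = 740 kPa, V = 50.9 L, T = 1054 K.
Step 2 (adiabatic): W = (P₁V₁ − P₂V₂)/(γ−1) = (37666 − 26993)/0.667 = 16009 J.
W_total = 20868 + 16009 = 36877 J.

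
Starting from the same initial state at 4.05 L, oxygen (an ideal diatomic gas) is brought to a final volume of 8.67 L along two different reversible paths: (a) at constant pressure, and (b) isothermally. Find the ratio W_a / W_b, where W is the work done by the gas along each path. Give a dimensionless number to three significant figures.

Path (a) isobaric: W = P₁(V₂ − V₁) → W_a/(P₁V₁) = 1.141.
Path (b) isothermal: W = P₁V₁ ln(V₂/V₁) → W_b/(P₁V₁) = 0.7612.
W_a / W_b = 1.141 / 0.7612 = 1.499.

W_a / W_b ≈ 1.50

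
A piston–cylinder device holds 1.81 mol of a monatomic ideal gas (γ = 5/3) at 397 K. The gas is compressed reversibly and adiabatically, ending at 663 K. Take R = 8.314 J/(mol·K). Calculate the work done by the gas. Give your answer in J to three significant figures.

Adiabatic ⇒ Q = 0, so W_by = −ΔU = nCᵥ(T₁ − T₂).
Cᵥ = 3R/2 = 12.47 J/(mol·K).
W = (1.81)(12.47)(397 − 663) = -6004 J.

W ≈ -6000 J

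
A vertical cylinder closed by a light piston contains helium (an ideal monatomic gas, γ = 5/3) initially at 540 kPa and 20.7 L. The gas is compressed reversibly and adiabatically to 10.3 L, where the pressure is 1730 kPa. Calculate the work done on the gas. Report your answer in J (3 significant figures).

W ≈ 9960 J

Adiabatic: W = (P₁V₁ − P₂V₂)/(γ − 1) with γ = 5/3.
P₁V₁ = 11178 J, P₂V₂ = 17819 J.
W = (11178 − 17819) / 0.6667 = -9961 J.
Work on gas = −W_by = 9961 J.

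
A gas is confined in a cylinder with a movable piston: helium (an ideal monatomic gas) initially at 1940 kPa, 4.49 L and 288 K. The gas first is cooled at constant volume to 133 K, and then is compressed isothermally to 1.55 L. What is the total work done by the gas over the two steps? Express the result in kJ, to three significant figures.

Step 1 (isochoric): W = 0 (constant volume).
After step 1: P = 895.9 kPa (V unchanged).
Step 2 (isothermal): W = P₁V₁ ln(V₂/V₁) = (4023) ln(1.55/4.49) = -4278 J.
W_total = 0 − 4278 = -4278 J.

W_total ≈ -4.28 kJ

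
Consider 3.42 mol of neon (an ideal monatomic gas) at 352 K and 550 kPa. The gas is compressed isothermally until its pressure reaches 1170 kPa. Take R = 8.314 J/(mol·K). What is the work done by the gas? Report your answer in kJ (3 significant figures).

Isothermal process: W = nRT ln(V₂/V₁) = nRT ln(P₁/P₂).
W = (3.42)(8.314)(352) × ln(550/1170)
  = 10009 × ln(0.4701) = 10009 × -0.7548
W_by_gas = -7555 J.

W ≈ -7.55 kJ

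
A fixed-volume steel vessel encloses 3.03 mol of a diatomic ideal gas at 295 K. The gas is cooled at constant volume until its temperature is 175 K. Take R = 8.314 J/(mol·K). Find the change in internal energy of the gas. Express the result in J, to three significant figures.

Constant volume ⇒ W = 0, so Q = ΔU = nCᵥΔT with Cᵥ = 5R/2 = 20.79 J/(mol·K).
ΔU = (3.03)(20.79)(175 − 295) = -7557 J.

ΔU ≈ -7560 J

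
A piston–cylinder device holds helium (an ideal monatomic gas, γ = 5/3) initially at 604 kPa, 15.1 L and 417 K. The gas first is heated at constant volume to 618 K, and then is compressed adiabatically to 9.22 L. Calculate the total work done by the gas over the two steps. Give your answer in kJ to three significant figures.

W_total ≈ -7.90 kJ

Step 1 (isochoric): W = 0 (constant volume).
After step 1: P = 895.1 kPa (V unchanged).
Step 2 (adiabatic): W = (P₁V₁ − P₂V₂)/(γ−1) = (13517 − 18780)/0.667 = -7895 J.
W_total = 0 − 7895 = -7895 J.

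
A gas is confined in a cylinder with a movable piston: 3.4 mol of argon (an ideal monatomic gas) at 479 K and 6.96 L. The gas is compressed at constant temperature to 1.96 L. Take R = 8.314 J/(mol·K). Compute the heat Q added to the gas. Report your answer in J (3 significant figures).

Isothermal ⇒ ΔU = 0, so Q = W = nRT ln(V₂/V₁).
Q = (3.4)(8.314)(479) ln(1.96/6.96) = 13540 × -1.267 = -17159 J.

Q ≈ -17200 J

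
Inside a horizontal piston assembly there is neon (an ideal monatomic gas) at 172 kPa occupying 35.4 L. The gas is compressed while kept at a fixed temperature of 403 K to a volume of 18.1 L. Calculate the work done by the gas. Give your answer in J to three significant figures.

Isothermal: W = nRT ln(V₂/V₁) = P₁V₁ ln(V₂/V₁).
P₁V₁ = (172 kPa)(35.4 L) = 6089 J.
W = 6089 × ln(18.1/35.4) = 6089 × -0.6708
W_by_gas = -4084 J.

W ≈ -4080 J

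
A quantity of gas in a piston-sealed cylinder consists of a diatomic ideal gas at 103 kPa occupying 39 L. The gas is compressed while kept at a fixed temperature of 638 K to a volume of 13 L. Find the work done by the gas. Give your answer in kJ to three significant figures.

Isothermal: W = nRT ln(V₂/V₁) = P₁V₁ ln(V₂/V₁).
P₁V₁ = (103 kPa)(39 L) = 4017 J.
W = 4017 × ln(13/39) = 4017 × -1.099
W_by_gas = -4413 J.

W ≈ -4.41 kJ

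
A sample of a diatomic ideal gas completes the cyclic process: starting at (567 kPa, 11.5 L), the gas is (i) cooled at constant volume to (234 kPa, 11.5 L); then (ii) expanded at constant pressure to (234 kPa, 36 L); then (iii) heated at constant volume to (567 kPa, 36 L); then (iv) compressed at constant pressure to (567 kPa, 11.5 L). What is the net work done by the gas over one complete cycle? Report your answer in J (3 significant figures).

Constant-volume legs do no work.
W(ii) = (234)(36 − 11.5) = 5733 J; W(iv) = (567)(11.5 − 36) = -13892 J.
W_net = 5733 − 13892 = -8158 J (the counter-clockwise enclosed area).

W_net ≈ -8160 J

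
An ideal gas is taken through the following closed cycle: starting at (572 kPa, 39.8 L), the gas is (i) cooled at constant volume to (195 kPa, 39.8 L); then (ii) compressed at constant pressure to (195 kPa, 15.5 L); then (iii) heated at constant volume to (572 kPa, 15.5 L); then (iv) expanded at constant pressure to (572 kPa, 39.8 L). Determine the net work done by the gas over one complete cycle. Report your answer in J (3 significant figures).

W_net ≈ 9160 J

Constant-volume legs do no work.
W(ii) = (195)(15.5 − 39.8) = -4738 J; W(iv) = (572)(39.8 − 15.5) = 13900 J.
W_net = -4738 + 13900 = 9161 J (the clockwise enclosed area).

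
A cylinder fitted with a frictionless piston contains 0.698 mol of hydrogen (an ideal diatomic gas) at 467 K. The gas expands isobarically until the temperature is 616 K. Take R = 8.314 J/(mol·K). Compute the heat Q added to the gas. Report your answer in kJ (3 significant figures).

Isobaric: W = nRΔT = (0.698)(8.314)(149) = 864.7 J.
ΔU = nCᵥΔT with Cᵥ = 5R/2: ΔU = (0.698)(20.79)(149) = 2162 J.
Q = ΔU + W = 2162 + 864.7 = 3026 J.

Q ≈ 3.03 kJ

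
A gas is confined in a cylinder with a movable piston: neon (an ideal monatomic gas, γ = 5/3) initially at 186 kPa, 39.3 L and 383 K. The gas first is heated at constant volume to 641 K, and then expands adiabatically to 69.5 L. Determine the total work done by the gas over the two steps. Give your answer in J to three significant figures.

Step 1 (isochoric): W = 0 (constant volume).
After step 1: P = 311.3 kPa (V unchanged).
Step 2 (adiabatic): W = (P₁V₁ − P₂V₂)/(γ−1) = (12234 − 8366)/0.667 = 5802 J.
W_total = 0 + 5802 = 5802 J.

W_total ≈ 5800 J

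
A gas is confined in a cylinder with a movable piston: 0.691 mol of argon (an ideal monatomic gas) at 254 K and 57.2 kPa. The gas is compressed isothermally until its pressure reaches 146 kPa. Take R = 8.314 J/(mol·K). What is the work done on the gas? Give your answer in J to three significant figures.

Isothermal process: W = nRT ln(V₂/V₁) = nRT ln(P₁/P₂).
W = (0.691)(8.314)(254) × ln(57.2/146)
  = 1459 × ln(0.3918) = 1459 × -0.9371
W_by_gas = -1367 J; work on gas = −W_by = 1367 J.

W ≈ 1370 J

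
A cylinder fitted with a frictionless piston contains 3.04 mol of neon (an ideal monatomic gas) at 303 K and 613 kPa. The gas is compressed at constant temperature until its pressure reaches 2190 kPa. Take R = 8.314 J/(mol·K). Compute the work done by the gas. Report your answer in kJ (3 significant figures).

W ≈ -9.75 kJ

Isothermal process: W = nRT ln(V₂/V₁) = nRT ln(P₁/P₂).
W = (3.04)(8.314)(303) × ln(613/2190)
  = 7658 × ln(0.2799) = 7658 × -1.273
W_by_gas = -9751 J.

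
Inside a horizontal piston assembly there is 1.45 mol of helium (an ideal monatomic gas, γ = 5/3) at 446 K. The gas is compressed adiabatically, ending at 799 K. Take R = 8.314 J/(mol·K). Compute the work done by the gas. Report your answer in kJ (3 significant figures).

Adiabatic ⇒ Q = 0, so W_by = −ΔU = nCᵥ(T₁ − T₂).
Cᵥ = 3R/2 = 12.47 J/(mol·K).
W = (1.45)(12.47)(446 − 799) = -6383 J.

W ≈ -6.38 kJ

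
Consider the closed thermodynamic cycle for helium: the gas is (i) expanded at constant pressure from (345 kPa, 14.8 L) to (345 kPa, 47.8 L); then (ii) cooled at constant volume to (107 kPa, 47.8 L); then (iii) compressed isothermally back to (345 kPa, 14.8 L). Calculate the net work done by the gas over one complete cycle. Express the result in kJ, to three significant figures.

Leg (i): W = PΔV = (345)(47.8 − 14.8) = 11385 J.
Leg (ii): W = 0.
Leg (iii): W = PᵢVᵢ ln(V_f/Vᵢ) = (5115) ln(14.8/47.8) = -5996 J.
W_net = 11385 − 5996 = 5389 J.

W_net ≈ 5.39 kJ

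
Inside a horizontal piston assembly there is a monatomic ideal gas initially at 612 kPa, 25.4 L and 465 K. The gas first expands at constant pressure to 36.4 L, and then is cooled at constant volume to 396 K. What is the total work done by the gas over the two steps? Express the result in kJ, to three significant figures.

Step 1 (isobaric): W = PΔV = (612 kPa)(36.4 − 25.4 L) = 6732 J.
Step 2 (isochoric): W = 0 (constant volume).
W_total = 6732 + 0 = 6732 J.

W_total ≈ 6.73 kJ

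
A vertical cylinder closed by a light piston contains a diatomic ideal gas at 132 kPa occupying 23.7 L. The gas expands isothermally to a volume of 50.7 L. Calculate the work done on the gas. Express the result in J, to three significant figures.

W ≈ -2380 J

Isothermal: W = nRT ln(V₂/V₁) = P₁V₁ ln(V₂/V₁).
P₁V₁ = (132 kPa)(23.7 L) = 3128 J.
W = 3128 × ln(50.7/23.7) = 3128 × 0.7605
W_by_gas = 2379 J; work on gas = −W_by = -2379 J.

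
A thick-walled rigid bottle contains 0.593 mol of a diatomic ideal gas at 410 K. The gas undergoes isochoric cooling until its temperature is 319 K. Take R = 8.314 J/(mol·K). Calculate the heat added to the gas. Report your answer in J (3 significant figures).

Constant volume ⇒ W = 0, so Q = ΔU = nCᵥΔT with Cᵥ = 5R/2 = 20.79 J/(mol·K).
ΔU = (0.593)(20.79)(319 − 410) = -1122 J.

Q ≈ -1120 J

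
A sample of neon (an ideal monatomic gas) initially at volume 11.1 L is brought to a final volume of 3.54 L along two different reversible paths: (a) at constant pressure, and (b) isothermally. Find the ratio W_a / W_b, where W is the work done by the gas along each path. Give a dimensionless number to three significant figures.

Path (a) isobaric: W = P₁(V₂ − V₁) → W_a/(P₁V₁) = -0.6811.
Path (b) isothermal: W = P₁V₁ ln(V₂/V₁) → W_b/(P₁V₁) = -1.143.
W_a / W_b = -0.6811 / -1.143 = 0.596.

W_a / W_b ≈ 0.596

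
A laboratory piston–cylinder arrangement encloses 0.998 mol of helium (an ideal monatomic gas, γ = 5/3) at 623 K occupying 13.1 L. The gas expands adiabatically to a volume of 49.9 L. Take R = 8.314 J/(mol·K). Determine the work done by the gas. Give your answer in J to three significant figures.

W ≈ 4570 J

Adiabatic: TV^(γ−1) = const with γ = 5/3.
T₂ = T₁ (V₁/V₂)^(γ−1) = 623 × (13.1/49.9)^0.667 = 623 × 0.41 = 255.4 K.
W_by = nCᵥ(T₁ − T₂) = (0.998)(12.47)(623 − 255.4) = 4575 J.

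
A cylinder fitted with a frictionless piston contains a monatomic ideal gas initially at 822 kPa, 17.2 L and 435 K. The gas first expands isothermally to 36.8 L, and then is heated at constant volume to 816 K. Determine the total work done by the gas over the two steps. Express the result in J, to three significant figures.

W_total ≈ 10800 J

Step 1 (isothermal): W = P₁V₁ ln(V₂/V₁) = (14138) ln(36.8/17.2) = 10754 J.
Step 2 (isochoric): W = 0 (constant volume).
W_total = 10754 + 0 = 10754 J.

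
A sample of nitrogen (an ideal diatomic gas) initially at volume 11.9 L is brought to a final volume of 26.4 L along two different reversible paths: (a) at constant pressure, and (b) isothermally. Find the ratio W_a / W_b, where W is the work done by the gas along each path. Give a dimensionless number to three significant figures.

W_a / W_b ≈ 1.53

Path (a) isobaric: W = P₁(V₂ − V₁) → W_a/(P₁V₁) = 1.218.
Path (b) isothermal: W = P₁V₁ ln(V₂/V₁) → W_b/(P₁V₁) = 0.7968.
W_a / W_b = 1.218 / 0.7968 = 1.529.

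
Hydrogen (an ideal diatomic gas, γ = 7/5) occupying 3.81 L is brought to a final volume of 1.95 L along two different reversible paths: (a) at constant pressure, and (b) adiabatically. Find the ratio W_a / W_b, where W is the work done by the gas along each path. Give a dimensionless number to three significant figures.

Path (a) isobaric: W = P₁(V₂ − V₁) → W_a/(P₁V₁) = -0.4882.
Path (b) adiabatic: W = P₁V₁(1 − (V₁/V₂)^(γ−1))/(γ−1) → W_b/(P₁V₁) = -0.7681.
W_a / W_b = -0.4882 / -0.7681 = 0.6356.

W_a / W_b ≈ 0.636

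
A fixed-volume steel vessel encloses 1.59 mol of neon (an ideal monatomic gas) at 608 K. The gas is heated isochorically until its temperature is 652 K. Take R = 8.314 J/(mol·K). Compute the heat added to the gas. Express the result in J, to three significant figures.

Q ≈ 872 J

Constant volume ⇒ W = 0, so Q = ΔU = nCᵥΔT with Cᵥ = 3R/2 = 12.47 J/(mol·K).
ΔU = (1.59)(12.47)(652 − 608) = 872.5 J.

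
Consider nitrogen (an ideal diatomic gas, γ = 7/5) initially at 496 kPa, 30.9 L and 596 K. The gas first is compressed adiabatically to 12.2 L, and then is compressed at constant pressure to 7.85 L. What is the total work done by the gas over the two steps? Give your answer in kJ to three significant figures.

W_total ≈ -25.2 kJ

Step 1 (adiabatic): W = (P₁V₁ − P₂V₂)/(γ−1) = (15326 − 22227)/0.4 = -17251 J.
After step 1: P = 1822 kPa, V = 12.2 L, T = 864.3 K.
Step 2 (isobaric): W = PΔV = (1822 kPa)(7.85 − 12.2 L) = -7925 J.
W_total = -17251 − 7925 = -25177 J.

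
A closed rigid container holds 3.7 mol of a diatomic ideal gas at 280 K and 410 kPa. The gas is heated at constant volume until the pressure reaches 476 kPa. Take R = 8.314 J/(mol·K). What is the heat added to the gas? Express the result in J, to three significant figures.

Q ≈ 3470 J

Constant volume ⇒ W = 0, so Q = ΔU = nCᵥΔT with Cᵥ = 5R/2 = 20.79 J/(mol·K).
At constant V, T₂/T₁ = P₂/P₁ ⇒ ΔT = T₁(P₂/P₁ − 1) = 280·(476/410 − 1) = 45.07 K.
ΔU = (3.7)(20.79)(45.07) = 3466 J.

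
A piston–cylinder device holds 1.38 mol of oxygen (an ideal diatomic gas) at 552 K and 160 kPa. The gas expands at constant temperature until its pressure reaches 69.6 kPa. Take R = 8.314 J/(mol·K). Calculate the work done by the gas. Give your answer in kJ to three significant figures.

W ≈ 5.27 kJ

Isothermal process: W = nRT ln(V₂/V₁) = nRT ln(P₁/P₂).
W = (1.38)(8.314)(552) × ln(160/69.6)
  = 6333 × ln(2.299) = 6333 × 0.8324
W_by_gas = 5272 J.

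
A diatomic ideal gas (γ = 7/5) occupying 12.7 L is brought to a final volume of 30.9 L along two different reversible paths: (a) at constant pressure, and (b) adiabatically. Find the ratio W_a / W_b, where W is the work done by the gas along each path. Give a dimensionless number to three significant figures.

Path (a) isobaric: W = P₁(V₂ − V₁) → W_a/(P₁V₁) = 1.433.
Path (b) adiabatic: W = P₁V₁(1 − (V₁/V₂)^(γ−1))/(γ−1) → W_b/(P₁V₁) = 0.7482.
W_a / W_b = 1.433 / 0.7482 = 1.915.

W_a / W_b ≈ 1.92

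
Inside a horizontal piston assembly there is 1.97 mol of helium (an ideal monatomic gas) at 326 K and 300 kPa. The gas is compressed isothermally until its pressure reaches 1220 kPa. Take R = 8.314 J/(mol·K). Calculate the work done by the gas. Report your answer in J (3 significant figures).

Isothermal process: W = nRT ln(V₂/V₁) = nRT ln(P₁/P₂).
W = (1.97)(8.314)(326) × ln(300/1220)
  = 5339 × ln(0.2459) = 5339 × -1.403
W_by_gas = -7490 J.

W ≈ -7490 J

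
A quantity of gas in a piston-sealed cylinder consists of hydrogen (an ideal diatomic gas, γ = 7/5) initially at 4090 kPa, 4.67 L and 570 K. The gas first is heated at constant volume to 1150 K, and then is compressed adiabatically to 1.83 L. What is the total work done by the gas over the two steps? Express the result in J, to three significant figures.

Step 1 (isochoric): W = 0 (constant volume).
After step 1: P = 8252 kPa (V unchanged).
Step 2 (adiabatic): W = (P₁V₁ − P₂V₂)/(γ−1) = (38536 − 56054)/0.4 = -43797 J.
W_total = 0 − 43797 = -43797 J.

W_total ≈ -43800 J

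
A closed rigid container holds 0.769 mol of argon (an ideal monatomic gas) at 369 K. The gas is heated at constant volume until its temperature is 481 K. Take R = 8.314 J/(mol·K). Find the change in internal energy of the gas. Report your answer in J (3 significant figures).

Constant volume ⇒ W = 0, so Q = ΔU = nCᵥΔT with Cᵥ = 3R/2 = 12.47 J/(mol·K).
ΔU = (0.769)(12.47)(481 − 369) = 1074 J.

ΔU ≈ 1070 J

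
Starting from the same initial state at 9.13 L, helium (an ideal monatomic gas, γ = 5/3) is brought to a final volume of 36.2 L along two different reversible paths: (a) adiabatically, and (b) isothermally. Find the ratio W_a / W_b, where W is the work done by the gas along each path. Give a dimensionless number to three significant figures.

Path (a) adiabatic: W = P₁V₁(1 − (V₁/V₂)^(γ−1))/(γ−1) → W_a/(P₁V₁) = 0.9012.
Path (b) isothermal: W = P₁V₁ ln(V₂/V₁) → W_b/(P₁V₁) = 1.377.
W_a / W_b = 0.9012 / 1.377 = 0.6542.

W_a / W_b ≈ 0.654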